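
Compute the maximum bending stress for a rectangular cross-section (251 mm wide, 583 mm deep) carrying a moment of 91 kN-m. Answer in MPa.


I = b * h^3 / 12 = 251 * 583^3 / 12 = 4144748086.42 mm^4
y = h / 2 = 583 / 2 = 291.5 mm
M = 91 kN-m = 91000000.0 N-mm
sigma = M * y / I = 91000000.0 * 291.5 / 4144748086.42
= 6.4 MPa

6.4 MPa


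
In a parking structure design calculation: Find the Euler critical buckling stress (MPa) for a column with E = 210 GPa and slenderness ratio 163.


sigma_cr = pi^2 * E / lambda^2
= 9.8696 * 210000.0 / 163^2
= 9.8696 * 210000.0 / 26569
= 78.0088 MPa

78.0088 MPa


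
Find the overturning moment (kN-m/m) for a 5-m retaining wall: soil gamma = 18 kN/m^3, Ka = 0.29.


Pa = 0.5 * Ka * gamma * H^2
= 0.5 * 0.29 * 18 * 5^2
= 65.25 kN/m
Arm = H / 3 = 5 / 3 = 1.6667 m
Mo = Pa * arm = Pa * H / 3 = 65.25 * 5 / 3 = 108.75 kN-m/m

108.75 kN-m/m


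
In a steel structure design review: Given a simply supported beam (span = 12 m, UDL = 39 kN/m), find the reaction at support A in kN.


Total load = w * L = 39 * 12 = 468 kN
By symmetry, each reaction R = total / 2 = 468 / 2 = 234.0 kN

234.0 kN


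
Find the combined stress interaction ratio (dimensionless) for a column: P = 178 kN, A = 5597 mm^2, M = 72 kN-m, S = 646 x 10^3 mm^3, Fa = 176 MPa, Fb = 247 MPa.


f_a = P / A = 178000.0 / 5597 = 31.8028 MPa
f_b = M / S = 72000000.0 / 646000.0 = 111.4551 MPa
Ratio = f_a / Fa + f_b / Fb
= 31.8028 / 176 + 111.4551 / 247
= 0.6319 (dimensionless)

0.6319 (dimensionless)


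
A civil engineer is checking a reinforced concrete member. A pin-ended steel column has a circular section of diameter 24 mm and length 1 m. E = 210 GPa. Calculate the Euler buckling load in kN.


I = pi * d^4 / 64 = 16286.02 mm^4
L = 1000.0 mm
P_cr = pi^2 * E * I / L^2
= 9.8696 * 210000.0 * 16286.02 / 1000.0^2
= 33754.67 N = 33.7547 kN

33.7547 kN


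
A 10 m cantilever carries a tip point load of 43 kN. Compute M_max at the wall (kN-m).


For a cantilever with a point load at the free end:
M_max = P * L = 43 * 10 = 430 kN-m

430 kN-m


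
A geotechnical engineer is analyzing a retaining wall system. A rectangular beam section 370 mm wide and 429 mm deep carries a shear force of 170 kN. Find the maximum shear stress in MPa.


A = b * h = 370 * 429 = 158730 mm^2
V = 170 kN = 170000.0 N
tau_max = 1.5 * V / A = 1.5 * 170000.0 / 158730
= 1.6065 MPa

1.6065 MPa


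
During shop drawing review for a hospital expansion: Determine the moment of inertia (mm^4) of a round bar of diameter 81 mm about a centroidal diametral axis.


r = d / 2 = 81 / 2 = 40.5 mm
I = pi * r^4 / 4 = pi * 40.5^4 / 4
= 2113050.98 mm^4

2113050.98 mm^4


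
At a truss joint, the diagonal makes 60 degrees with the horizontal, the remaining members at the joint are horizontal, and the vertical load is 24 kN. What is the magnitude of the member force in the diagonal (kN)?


At the joint, only the diagonal has a vertical component, so vertical equilibrium gives:
F * sin(60) = 24
F = 24 / sin(60)
= 24 / 0.866025
= 27.71 kN

27.71 kN


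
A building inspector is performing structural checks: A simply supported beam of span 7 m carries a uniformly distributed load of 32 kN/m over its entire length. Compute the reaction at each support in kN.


Total load = w * L = 32 * 7 = 224 kN
By symmetry, each reaction R = total / 2 = 224 / 2 = 112.0 kN

112.0 kN


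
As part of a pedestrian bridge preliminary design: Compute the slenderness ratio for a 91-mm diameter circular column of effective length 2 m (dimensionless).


Radius of gyration r = d / 4 = 91 / 4 = 22.75 mm
L_eff = 2000.0 mm
Slenderness ratio = L / r = 2000.0 / 22.75 = 87.91 (dimensionless)

87.91 (dimensionless)


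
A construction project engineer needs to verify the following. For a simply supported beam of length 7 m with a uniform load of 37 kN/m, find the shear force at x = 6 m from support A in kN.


R_A = w * L / 2 = 37 * 7 / 2 = 129.5 kN
V(x) = R_A - w * x = 129.5 - 37 * 6
= -92.5 kN

-92.5 kN


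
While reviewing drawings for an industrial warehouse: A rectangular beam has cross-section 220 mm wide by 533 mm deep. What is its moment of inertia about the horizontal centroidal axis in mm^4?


I = b * h^3 / 12
= 220 * 533^3 / 12
= 220 * 151419437 / 12
= 2776023011.67 mm^4

2776023011.67 mm^4


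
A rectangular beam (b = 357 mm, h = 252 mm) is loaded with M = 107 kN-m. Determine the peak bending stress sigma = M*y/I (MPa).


I = b * h^3 / 12 = 357 * 252^3 / 12 = 476089488.0 mm^4
y = h / 2 = 252 / 2 = 126.0 mm
M = 107 kN-m = 107000000.0 N-mm
sigma = M * y / I = 107000000.0 * 126.0 / 476089488.0
= 28.32 MPa

28.32 MPa


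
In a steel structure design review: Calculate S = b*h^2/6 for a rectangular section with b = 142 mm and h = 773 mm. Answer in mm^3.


S = b * h^2 / 6
= 142 * 773^2 / 6
= 142 * 597529 / 6
= 14141519.67 mm^3

14141519.67 mm^3


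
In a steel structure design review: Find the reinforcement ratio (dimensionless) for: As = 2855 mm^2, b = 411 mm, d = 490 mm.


rho = As / (b * d)
= 2855 / (411 * 490)
= 2855 / 201390
= 0.014176 (dimensionless)

0.014176 (dimensionless)


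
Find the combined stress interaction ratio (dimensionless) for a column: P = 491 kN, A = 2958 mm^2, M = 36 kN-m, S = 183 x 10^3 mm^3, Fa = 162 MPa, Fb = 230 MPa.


f_a = P / A = 491000.0 / 2958 = 165.9905 MPa
f_b = M / S = 36000000.0 / 183000.0 = 196.7213 MPa
Ratio = f_a / Fa + f_b / Fb
= 165.9905 / 162 + 196.7213 / 230
= 1.8799 (dimensionless)

1.8799 (dimensionless)


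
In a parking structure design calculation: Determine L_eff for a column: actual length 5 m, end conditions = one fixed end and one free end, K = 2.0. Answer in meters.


L_eff = K * L
= 2.0 * 5
= 10.0 m

10.0 m


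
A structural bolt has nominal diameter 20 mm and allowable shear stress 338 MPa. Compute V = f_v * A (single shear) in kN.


A = pi * d^2 / 4 = pi * 20^2 / 4 = 314.1593 mm^2
V = f_v * A / 1000 = 338 * 314.1593 / 1000
= 106.1858 kN

106.1858 kN


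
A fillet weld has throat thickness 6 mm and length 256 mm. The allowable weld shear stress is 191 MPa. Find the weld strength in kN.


Strength = throat * length * allowable stress
= 6 * 256 * 191 N
= 293376 N
= 293.38 kN

293.38 kN


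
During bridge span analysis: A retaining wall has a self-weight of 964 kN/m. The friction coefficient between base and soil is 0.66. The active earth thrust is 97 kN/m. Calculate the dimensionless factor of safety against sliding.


Resisting force = mu * W = 0.66 * 964 = 636.24 kN/m
FOS = Resisting / Driving = 636.24 / 97
= 6.5592 (dimensionless)

6.5592 (dimensionless)


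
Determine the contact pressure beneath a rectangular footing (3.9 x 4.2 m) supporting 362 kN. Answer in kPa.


A = 3.9 * 4.2 = 16.38 m^2
q = P / A = 362 / 16.38
= 22.1001 kPa

22.1001 kPa


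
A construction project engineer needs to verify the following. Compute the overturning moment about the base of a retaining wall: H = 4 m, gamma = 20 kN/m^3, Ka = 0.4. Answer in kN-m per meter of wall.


Pa = 0.5 * Ka * gamma * H^2
= 0.5 * 0.4 * 20 * 4^2
= 64.0 kN/m
Arm = H / 3 = 4 / 3 = 1.3333 m
Mo = Pa * arm = Pa * H / 3 = 64.0 * 4 / 3 = 85.3333 kN-m/m

85.3333 kN-m/m


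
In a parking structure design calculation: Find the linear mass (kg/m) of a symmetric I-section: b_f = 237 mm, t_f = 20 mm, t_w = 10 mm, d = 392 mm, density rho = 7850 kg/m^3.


A_flanges = 2 * 237 * 20 = 9480 mm^2
A_web = (392 - 2 * 20) * 10 = 3520 mm^2
A_total = 9480 + 3520 = 13000 mm^2 = 0.013000 m^2
Weight = rho * A = 7850 * 0.013000 = 102.05 kg/m

102.05 kg/m


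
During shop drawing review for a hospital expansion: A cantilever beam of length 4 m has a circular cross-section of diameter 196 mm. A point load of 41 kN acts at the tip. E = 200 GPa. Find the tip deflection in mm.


I = pi * d^4 / 64 = pi * 196^4 / 64 = 72442625.88 mm^4
L = 4000.0 mm, P = 41000.0 N, E = 200000.0 MPa
delta = P * L^3 / (3 * E * I)
= 41000.0 * 4000.0^3 / (3 * 200000.0 * 72442625.88)
= 60.3696 mm

60.3696 mm


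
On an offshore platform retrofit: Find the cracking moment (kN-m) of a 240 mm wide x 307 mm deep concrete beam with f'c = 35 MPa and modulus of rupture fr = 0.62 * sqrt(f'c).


fr = 0.62 * sqrt(35) = 0.62 * 5.9161 = 3.668 MPa
I = 240 * 307^3 / 12 = 578688860.0 mm^4
y_t = 153.5 mm
M_cr = fr * I / y_t = 3.668 * 578688860.0 / 153.5 N-mm
= 13.8281 kN-m

13.8281 kN-m


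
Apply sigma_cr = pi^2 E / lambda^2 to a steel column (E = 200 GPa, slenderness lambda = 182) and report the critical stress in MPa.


sigma_cr = pi^2 * E / lambda^2
= 9.8696 * 200000.0 / 182^2
= 9.8696 * 200000.0 / 33124
= 59.5919 MPa

59.5919 MPa


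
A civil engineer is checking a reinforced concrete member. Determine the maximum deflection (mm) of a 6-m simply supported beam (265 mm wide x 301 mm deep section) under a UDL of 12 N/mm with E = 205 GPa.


I = 265 * 301^3 / 12 = 602232397.08 mm^4
L = 6000.0 mm, w = 12 N/mm, E = 205000.0 MPa
delta = 5 * w * L^4 / (384 * E * I)
= 5 * 12 * 6000.0^4 / (384 * 205000.0 * 602232397.08)
= 1.6402 mm

1.6402 mm


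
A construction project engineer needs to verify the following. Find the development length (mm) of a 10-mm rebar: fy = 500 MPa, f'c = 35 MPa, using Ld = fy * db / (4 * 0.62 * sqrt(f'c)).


Ld = (fy * db) / (4 * 0.62 * sqrt(f'c))
= (500 * 10) / (4 * 0.62 * sqrt(35))
= 5000 / 14.6719
= 340.79 mm

340.79 mm


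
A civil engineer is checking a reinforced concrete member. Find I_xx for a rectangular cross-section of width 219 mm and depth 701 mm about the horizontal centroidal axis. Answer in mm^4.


I = b * h^3 / 12
= 219 * 701^3 / 12
= 219 * 344472101 / 12
= 6286615843.25 mm^4

6286615843.25 mm^4


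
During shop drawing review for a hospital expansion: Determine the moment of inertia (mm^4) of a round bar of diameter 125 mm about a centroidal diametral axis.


r = d / 2 = 125 / 2 = 62.5 mm
I = pi * r^4 / 4 = pi * 62.5^4 / 4
= 11984224.91 mm^4

11984224.91 mm^4


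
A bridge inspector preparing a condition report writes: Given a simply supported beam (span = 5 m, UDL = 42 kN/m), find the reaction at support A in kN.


Total load = w * L = 42 * 5 = 210 kN
By symmetry, each reaction R = total / 2 = 210 / 2 = 105.0 kN

105.0 kN


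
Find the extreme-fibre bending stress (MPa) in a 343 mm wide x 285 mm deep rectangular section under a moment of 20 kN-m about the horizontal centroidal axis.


I = b * h^3 / 12 = 343 * 285^3 / 12 = 661679156.25 mm^4
y = h / 2 = 285 / 2 = 142.5 mm
M = 20 kN-m = 20000000.0 N-mm
sigma = M * y / I = 20000000.0 * 142.5 / 661679156.25
= 4.31 MPa

4.31 MPa


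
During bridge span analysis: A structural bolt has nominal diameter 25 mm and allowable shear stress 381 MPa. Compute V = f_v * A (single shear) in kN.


A = pi * d^2 / 4 = pi * 25^2 / 4 = 490.8739 mm^2
V = f_v * A / 1000 = 381 * 490.8739 / 1000
= 187.0229 kN

187.0229 kN


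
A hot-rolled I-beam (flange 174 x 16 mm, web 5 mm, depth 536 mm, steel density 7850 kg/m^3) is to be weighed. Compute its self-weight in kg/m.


A_flanges = 2 * 174 * 16 = 5568 mm^2
A_web = (536 - 2 * 16) * 5 = 2520 mm^2
A_total = 5568 + 2520 = 8088 mm^2 = 0.008088 m^2
Weight = rho * A = 7850 * 0.008088 = 63.4908 kg/m

63.4908 kg/m


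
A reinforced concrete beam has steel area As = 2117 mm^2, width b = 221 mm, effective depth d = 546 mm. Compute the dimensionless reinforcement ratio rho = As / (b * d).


rho = As / (b * d)
= 2117 / (221 * 546)
= 2117 / 120666
= 0.017544 (dimensionless)

0.017544 (dimensionless)


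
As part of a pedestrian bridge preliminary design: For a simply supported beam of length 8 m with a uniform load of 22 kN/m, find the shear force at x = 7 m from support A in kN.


R_A = w * L / 2 = 22 * 8 / 2 = 88.0 kN
V(x) = R_A - w * x = 88.0 - 22 * 7
= -66.0 kN

-66.0 kN


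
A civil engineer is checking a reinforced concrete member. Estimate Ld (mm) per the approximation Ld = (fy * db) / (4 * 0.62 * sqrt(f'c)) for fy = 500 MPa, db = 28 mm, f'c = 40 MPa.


Ld = (fy * db) / (4 * 0.62 * sqrt(f'c))
= (500 * 28) / (4 * 0.62 * sqrt(40))
= 14000 / 15.6849
= 892.58 mm

892.58 mm


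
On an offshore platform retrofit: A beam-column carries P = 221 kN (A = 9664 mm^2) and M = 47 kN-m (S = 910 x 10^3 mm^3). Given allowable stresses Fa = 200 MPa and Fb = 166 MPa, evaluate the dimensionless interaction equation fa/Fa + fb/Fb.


f_a = P / A = 221000.0 / 9664 = 22.8684 MPa
f_b = M / S = 47000000.0 / 910000.0 = 51.6484 MPa
Ratio = f_a / Fa + f_b / Fb
= 22.8684 / 200 + 51.6484 / 166
= 0.4255 (dimensionless)

0.4255 (dimensionless)


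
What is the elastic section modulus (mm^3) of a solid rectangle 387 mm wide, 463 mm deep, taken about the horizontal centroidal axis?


S = b * h^2 / 6
= 387 * 463^2 / 6
= 387 * 214369 / 6
= 13826800.5 mm^3

13826800.5 mm^3


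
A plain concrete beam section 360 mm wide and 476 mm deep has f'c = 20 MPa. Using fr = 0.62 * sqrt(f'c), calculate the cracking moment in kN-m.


fr = 0.62 * sqrt(20) = 0.62 * 4.4721 = 2.7727 MPa
I = 360 * 476^3 / 12 = 3235505280.0 mm^4
y_t = 238.0 mm
M_cr = fr * I / y_t = 2.7727 * 3235505280.0 / 238.0 N-mm
= 37.694 kN-m

37.694 kN-m


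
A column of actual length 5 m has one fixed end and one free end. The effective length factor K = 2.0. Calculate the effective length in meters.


L_eff = K * L
= 2.0 * 5
= 10.0 m

10.0 m


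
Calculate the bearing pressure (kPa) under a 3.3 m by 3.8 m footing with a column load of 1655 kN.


A = 3.3 * 3.8 = 12.54 m^2
q = P / A = 1655 / 12.54
= 131.9777 kPa

131.9777 kPa


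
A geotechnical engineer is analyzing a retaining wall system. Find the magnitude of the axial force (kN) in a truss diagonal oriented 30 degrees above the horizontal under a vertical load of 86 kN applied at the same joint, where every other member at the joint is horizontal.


At the joint, only the diagonal has a vertical component, so vertical equilibrium gives:
F * sin(30) = 86
F = 86 / sin(30)
= 86 / 0.5
= 172.0 kN

172.0 kN


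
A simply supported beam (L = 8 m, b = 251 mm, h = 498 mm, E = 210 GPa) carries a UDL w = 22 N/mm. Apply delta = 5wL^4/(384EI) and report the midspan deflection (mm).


I = 251 * 498^3 / 12 = 2583333666.0 mm^4
L = 8000.0 mm, w = 22 N/mm, E = 210000.0 MPa
delta = 5 * w * L^4 / (384 * E * I)
= 5 * 22 * 8000.0^4 / (384 * 210000.0 * 2583333666.0)
= 2.1628 mm

2.1628 mm


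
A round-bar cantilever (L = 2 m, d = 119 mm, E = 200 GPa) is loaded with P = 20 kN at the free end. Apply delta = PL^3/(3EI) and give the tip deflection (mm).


I = pi * d^4 / 64 = pi * 119^4 / 64 = 9843685.83 mm^4
L = 2000.0 mm, P = 20000.0 N, E = 200000.0 MPa
delta = P * L^3 / (3 * E * I)
= 20000.0 * 2000.0^3 / (3 * 200000.0 * 9843685.83)
= 27.0901 mm

27.0901 mm


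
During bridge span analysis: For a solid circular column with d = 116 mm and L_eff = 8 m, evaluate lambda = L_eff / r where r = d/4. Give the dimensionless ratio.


Radius of gyration r = d / 4 = 116 / 4 = 29.0 mm
L_eff = 8000.0 mm
Slenderness ratio = L / r = 8000.0 / 29.0 = 275.86 (dimensionless)

275.86 (dimensionless)


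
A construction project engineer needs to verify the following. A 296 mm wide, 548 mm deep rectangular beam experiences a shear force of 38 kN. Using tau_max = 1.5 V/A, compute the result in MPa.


A = b * h = 296 * 548 = 162208 mm^2
V = 38 kN = 38000.0 N
tau_max = 1.5 * V / A = 1.5 * 38000.0 / 162208
= 0.3514 MPa

0.3514 MPa


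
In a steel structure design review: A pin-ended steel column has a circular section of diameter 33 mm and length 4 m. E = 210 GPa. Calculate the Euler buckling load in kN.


I = pi * d^4 / 64 = 58213.76 mm^4
L = 4000.0 mm
P_cr = pi^2 * E * I / L^2
= 9.8696 * 210000.0 * 58213.76 / 4000.0^2
= 7540.93 N = 7.5409 kN

7.5409 kN


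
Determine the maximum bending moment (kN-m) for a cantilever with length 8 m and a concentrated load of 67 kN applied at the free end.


For a cantilever with a point load at the free end:
M_max = P * L = 67 * 8 = 536 kN-m

536 kN-m


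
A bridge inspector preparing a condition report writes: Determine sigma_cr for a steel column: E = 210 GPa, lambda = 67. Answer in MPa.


sigma_cr = pi^2 * E / lambda^2
= 9.8696 * 210000.0 / 67^2
= 9.8696 * 210000.0 / 4489
= 461.7102 MPa

461.7102 MPa


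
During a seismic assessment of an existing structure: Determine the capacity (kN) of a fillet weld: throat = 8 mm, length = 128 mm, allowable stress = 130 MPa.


Strength = throat * length * allowable stress
= 8 * 128 * 130 N
= 133120 N
= 133.12 kN

133.12 kN


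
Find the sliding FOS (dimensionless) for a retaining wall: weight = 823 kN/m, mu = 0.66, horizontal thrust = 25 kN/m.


Resisting force = mu * W = 0.66 * 823 = 543.18 kN/m
FOS = Resisting / Driving = 543.18 / 25
= 21.7272 (dimensionless)

21.7272 (dimensionless)


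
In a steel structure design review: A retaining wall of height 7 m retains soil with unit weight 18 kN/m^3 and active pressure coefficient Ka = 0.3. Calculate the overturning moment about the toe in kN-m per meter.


Pa = 0.5 * Ka * gamma * H^2
= 0.5 * 0.3 * 18 * 7^2
= 132.3 kN/m
Arm = H / 3 = 7 / 3 = 2.3333 m
Mo = Pa * arm = Pa * H / 3 = 132.3 * 7 / 3 = 308.7 kN-m/m

308.7 kN-m/m


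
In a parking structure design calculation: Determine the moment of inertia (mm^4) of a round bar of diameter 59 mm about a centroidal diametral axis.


r = d / 2 = 59 / 2 = 29.5 mm
I = pi * r^4 / 4 = pi * 29.5^4 / 4
= 594809.57 mm^4

594809.57 mm^4


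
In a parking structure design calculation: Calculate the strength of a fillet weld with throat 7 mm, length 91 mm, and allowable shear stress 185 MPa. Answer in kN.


Strength = throat * length * allowable stress
= 7 * 91 * 185 N
= 117845 N
= 117.84 kN

117.84 kN


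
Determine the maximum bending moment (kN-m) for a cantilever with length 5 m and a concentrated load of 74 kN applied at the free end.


For a cantilever with a point load at the free end:
M_max = P * L = 74 * 5 = 370 kN-m

370 kN-m


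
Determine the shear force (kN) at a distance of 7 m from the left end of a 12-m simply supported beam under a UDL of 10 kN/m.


R_A = w * L / 2 = 10 * 12 / 2 = 60.0 kN
V(x) = R_A - w * x = 60.0 - 10 * 7
= -10.0 kN

-10.0 kN


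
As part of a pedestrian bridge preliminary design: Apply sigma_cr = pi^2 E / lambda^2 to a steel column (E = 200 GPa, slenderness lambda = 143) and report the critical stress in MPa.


sigma_cr = pi^2 * E / lambda^2
= 9.8696 * 200000.0 / 143^2
= 9.8696 * 200000.0 / 20449
= 96.529 MPa

96.529 MPa


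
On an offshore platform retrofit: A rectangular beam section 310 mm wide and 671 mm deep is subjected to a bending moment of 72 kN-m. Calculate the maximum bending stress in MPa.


I = b * h^3 / 12 = 310 * 671^3 / 12 = 7804552534.17 mm^4
y = h / 2 = 671 / 2 = 335.5 mm
M = 72 kN-m = 72000000.0 N-mm
sigma = M * y / I = 72000000.0 * 335.5 / 7804552534.17
= 3.1 MPa

3.1 MPa


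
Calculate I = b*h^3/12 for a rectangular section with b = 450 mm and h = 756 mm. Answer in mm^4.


I = b * h^3 / 12
= 450 * 756^3 / 12
= 450 * 432081216 / 12
= 16203045600.0 mm^4

16203045600.0 mm^4


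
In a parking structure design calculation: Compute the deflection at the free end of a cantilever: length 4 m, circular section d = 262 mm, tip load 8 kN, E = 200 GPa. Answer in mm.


I = pi * d^4 / 64 = pi * 262^4 / 64 = 231299697.07 mm^4
L = 4000.0 mm, P = 8000.0 N, E = 200000.0 MPa
delta = P * L^3 / (3 * E * I)
= 8000.0 * 4000.0^3 / (3 * 200000.0 * 231299697.07)
= 3.6893 mm

3.6893 mm


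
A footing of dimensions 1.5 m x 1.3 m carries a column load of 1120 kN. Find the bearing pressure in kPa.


A = 1.5 * 1.3 = 1.95 m^2
q = P / A = 1120 / 1.95
= 574.359 kPa

574.359 kPa


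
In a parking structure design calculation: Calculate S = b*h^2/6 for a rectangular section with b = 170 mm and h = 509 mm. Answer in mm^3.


S = b * h^2 / 6
= 170 * 509^2 / 6
= 170 * 259081 / 6
= 7340628.33 mm^3

7340628.33 mm^3


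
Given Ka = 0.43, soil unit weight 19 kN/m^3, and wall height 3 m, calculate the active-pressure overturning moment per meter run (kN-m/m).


Pa = 0.5 * Ka * gamma * H^2
= 0.5 * 0.43 * 19 * 3^2
= 36.765 kN/m
Arm = H / 3 = 3 / 3 = 1.0 m
Mo = Pa * arm = Pa * H / 3 = 36.765 * 3 / 3 = 36.765 kN-m/m

36.765 kN-m/m


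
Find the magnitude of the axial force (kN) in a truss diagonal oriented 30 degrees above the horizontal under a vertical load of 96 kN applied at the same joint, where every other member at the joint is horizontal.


At the joint, only the diagonal has a vertical component, so vertical equilibrium gives:
F * sin(30) = 96
F = 96 / sin(30)
= 96 / 0.5
= 192.0 kN

192.0 kN


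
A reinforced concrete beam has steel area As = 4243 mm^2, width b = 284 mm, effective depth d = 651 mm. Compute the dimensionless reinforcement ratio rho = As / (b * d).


rho = As / (b * d)
= 4243 / (284 * 651)
= 4243 / 184884
= 0.02295 (dimensionless)

0.02295 (dimensionless)


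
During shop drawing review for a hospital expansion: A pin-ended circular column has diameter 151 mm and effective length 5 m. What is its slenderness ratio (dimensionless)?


Radius of gyration r = d / 4 = 151 / 4 = 37.75 mm
L_eff = 5000.0 mm
Slenderness ratio = L / r = 5000.0 / 37.75 = 132.45 (dimensionless)

132.45 (dimensionless)


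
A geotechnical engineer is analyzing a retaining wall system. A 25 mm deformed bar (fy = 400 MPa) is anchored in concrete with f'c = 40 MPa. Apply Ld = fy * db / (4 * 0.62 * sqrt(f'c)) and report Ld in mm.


Ld = (fy * db) / (4 * 0.62 * sqrt(f'c))
= (400 * 25) / (4 * 0.62 * sqrt(40))
= 10000 / 15.6849
= 637.56 mm

637.56 mm


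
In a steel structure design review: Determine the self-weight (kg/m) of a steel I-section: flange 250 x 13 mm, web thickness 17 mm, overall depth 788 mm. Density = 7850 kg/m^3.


A_flanges = 2 * 250 * 13 = 6500 mm^2
A_web = (788 - 2 * 13) * 17 = 12954 mm^2
A_total = 6500 + 12954 = 19454 mm^2 = 0.019454 m^2
Weight = rho * A = 7850 * 0.019454 = 152.7139 kg/m

152.7139 kg/m


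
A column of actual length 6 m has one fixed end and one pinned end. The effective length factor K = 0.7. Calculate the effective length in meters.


L_eff = K * L
= 0.7 * 6
= 4.2 m

4.2 m


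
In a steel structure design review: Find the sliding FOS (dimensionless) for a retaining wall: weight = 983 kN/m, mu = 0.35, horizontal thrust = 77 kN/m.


Resisting force = mu * W = 0.35 * 983 = 344.05 kN/m
FOS = Resisting / Driving = 344.05 / 77
= 4.4682 (dimensionless)

4.4682 (dimensionless)


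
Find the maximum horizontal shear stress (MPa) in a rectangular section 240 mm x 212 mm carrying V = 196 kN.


A = b * h = 240 * 212 = 50880 mm^2
V = 196 kN = 196000.0 N
tau_max = 1.5 * V / A = 1.5 * 196000.0 / 50880
= 5.7783 MPa

5.7783 MPa


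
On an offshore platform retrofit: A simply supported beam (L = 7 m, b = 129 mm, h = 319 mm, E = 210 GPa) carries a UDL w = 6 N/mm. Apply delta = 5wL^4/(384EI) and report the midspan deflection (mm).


I = 129 * 319^3 / 12 = 348963909.25 mm^4
L = 7000.0 mm, w = 6 N/mm, E = 210000.0 MPa
delta = 5 * w * L^4 / (384 * E * I)
= 5 * 6 * 7000.0^4 / (384 * 210000.0 * 348963909.25)
= 2.5597 mm

2.5597 mm


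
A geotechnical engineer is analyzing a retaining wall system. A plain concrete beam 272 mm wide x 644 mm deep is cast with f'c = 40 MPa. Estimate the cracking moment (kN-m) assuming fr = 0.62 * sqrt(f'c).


fr = 0.62 * sqrt(40) = 0.62 * 6.3246 = 3.9212 MPa
I = 272 * 644^3 / 12 = 6054039637.33 mm^4
y_t = 322.0 mm
M_cr = fr * I / y_t = 3.9212 * 6054039637.33 / 322.0 N-mm
= 73.7244 kN-m

73.7244 kN-m


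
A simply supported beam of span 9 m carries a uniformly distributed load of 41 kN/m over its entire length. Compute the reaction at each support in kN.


Total load = w * L = 41 * 9 = 369 kN
By symmetry, each reaction R = total / 2 = 369 / 2 = 184.5 kN

184.5 kN


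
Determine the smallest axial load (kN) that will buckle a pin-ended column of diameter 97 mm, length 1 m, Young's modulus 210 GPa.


I = pi * d^4 / 64 = 4345670.92 mm^4
L = 1000.0 mm
P_cr = pi^2 * E * I / L^2
= 9.8696 * 210000.0 * 4345670.92 / 1000.0^2
= 9006911.09 N = 9006.9111 kN

9006.9111 kN


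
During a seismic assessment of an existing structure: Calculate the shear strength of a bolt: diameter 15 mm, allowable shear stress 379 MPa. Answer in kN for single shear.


A = pi * d^2 / 4 = pi * 15^2 / 4 = 176.7146 mm^2
V = f_v * A / 1000 = 379 * 176.7146 / 1000
= 66.9748 kN

66.9748 kN


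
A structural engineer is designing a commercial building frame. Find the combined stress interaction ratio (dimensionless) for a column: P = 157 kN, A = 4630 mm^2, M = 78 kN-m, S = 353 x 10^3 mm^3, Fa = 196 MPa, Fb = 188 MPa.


f_a = P / A = 157000.0 / 4630 = 33.9093 MPa
f_b = M / S = 78000000.0 / 353000.0 = 220.9632 MPa
Ratio = f_a / Fa + f_b / Fb
= 33.9093 / 196 + 220.9632 / 188
= 1.3483 (dimensionless)

1.3483 (dimensionless)


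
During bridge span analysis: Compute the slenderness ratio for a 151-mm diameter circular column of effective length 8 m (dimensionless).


Radius of gyration r = d / 4 = 151 / 4 = 37.75 mm
L_eff = 8000.0 mm
Slenderness ratio = L / r = 8000.0 / 37.75 = 211.92 (dimensionless)

211.92 (dimensionless)


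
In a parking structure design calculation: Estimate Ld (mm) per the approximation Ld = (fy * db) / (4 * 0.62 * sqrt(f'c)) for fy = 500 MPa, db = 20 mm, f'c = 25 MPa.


Ld = (fy * db) / (4 * 0.62 * sqrt(f'c))
= (500 * 20) / (4 * 0.62 * sqrt(25))
= 10000 / 12.4
= 806.45 mm

806.45 mm


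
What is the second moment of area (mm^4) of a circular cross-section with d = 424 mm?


r = d / 2 = 424 / 2 = 212.0 mm
I = pi * r^4 / 4 = pi * 212.0^4 / 4
= 1586475337.14 mm^4

1586475337.14 mm^4


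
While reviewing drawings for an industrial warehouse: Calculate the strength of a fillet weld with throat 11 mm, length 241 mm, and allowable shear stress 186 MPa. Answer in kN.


Strength = throat * length * allowable stress
= 11 * 241 * 186 N
= 493086 N
= 493.09 kN

493.09 kN


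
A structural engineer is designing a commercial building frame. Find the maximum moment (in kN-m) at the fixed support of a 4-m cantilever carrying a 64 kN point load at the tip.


For a cantilever with a point load at the free end:
M_max = P * L = 64 * 4 = 256 kN-m

256 kN-m


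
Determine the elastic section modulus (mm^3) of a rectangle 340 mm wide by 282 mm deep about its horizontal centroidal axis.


S = b * h^2 / 6
= 340 * 282^2 / 6
= 340 * 79524 / 6
= 4506360.0 mm^3

4506360.0 mm^3


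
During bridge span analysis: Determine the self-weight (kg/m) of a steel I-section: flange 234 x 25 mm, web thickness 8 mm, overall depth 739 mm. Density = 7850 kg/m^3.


A_flanges = 2 * 234 * 25 = 11700 mm^2
A_web = (739 - 2 * 25) * 8 = 5512 mm^2
A_total = 11700 + 5512 = 17212 mm^2 = 0.017212 m^2
Weight = rho * A = 7850 * 0.017212 = 135.1142 kg/m

135.1142 kg/m


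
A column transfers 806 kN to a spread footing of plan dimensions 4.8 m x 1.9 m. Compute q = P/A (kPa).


A = 4.8 * 1.9 = 9.12 m^2
q = P / A = 806 / 9.12
= 88.3772 kPa

88.3772 kPa


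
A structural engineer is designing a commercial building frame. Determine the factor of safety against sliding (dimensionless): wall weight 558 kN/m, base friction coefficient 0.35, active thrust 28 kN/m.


Resisting force = mu * W = 0.35 * 558 = 195.3 kN/m
FOS = Resisting / Driving = 195.3 / 28
= 6.975 (dimensionless)

6.975 (dimensionless)


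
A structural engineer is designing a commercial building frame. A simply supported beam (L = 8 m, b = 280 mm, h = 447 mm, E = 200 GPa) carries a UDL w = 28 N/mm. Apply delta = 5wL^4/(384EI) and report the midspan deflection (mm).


I = 280 * 447^3 / 12 = 2084007870.0 mm^4
L = 8000.0 mm, w = 28 N/mm, E = 200000.0 MPa
delta = 5 * w * L^4 / (384 * E * I)
= 5 * 28 * 8000.0^4 / (384 * 200000.0 * 2084007870.0)
= 3.5828 mm

3.5828 mm


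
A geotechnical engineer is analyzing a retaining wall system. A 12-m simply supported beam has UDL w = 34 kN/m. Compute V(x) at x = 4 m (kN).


R_A = w * L / 2 = 34 * 12 / 2 = 204.0 kN
V(x) = R_A - w * x = 204.0 - 34 * 4
= 68.0 kN

68.0 kN


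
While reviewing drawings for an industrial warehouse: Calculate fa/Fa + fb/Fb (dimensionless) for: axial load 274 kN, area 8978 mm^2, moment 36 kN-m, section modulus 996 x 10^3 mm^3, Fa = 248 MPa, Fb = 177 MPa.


f_a = P / A = 274000.0 / 8978 = 30.519 MPa
f_b = M / S = 36000000.0 / 996000.0 = 36.1446 MPa
Ratio = f_a / Fa + f_b / Fb
= 30.519 / 248 + 36.1446 / 177
= 0.3273 (dimensionless)

0.3273 (dimensionless)


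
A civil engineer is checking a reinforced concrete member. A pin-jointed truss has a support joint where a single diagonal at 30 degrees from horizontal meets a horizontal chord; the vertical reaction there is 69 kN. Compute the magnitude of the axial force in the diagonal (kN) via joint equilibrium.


At the joint, only the diagonal has a vertical component, so vertical equilibrium gives:
F * sin(30) = 69
F = 69 / sin(30)
= 69 / 0.5
= 138.0 kN

138.0 kN


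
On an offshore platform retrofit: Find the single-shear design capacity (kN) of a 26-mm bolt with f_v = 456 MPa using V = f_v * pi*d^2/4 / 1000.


A = pi * d^2 / 4 = pi * 26^2 / 4 = 530.9292 mm^2
V = f_v * A / 1000 = 456 * 530.9292 / 1000
= 242.1037 kN

242.1037 kN


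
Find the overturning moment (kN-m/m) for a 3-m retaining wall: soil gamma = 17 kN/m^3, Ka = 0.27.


Pa = 0.5 * Ka * gamma * H^2
= 0.5 * 0.27 * 17 * 3^2
= 20.655 kN/m
Arm = H / 3 = 3 / 3 = 1.0 m
Mo = Pa * arm = Pa * H / 3 = 20.655 * 3 / 3 = 20.655 kN-m/m

20.655 kN-m/m


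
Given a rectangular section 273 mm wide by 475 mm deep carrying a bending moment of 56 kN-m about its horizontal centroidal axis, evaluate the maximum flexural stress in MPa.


I = b * h^3 / 12 = 273 * 475^3 / 12 = 2438160156.25 mm^4
y = h / 2 = 475 / 2 = 237.5 mm
M = 56 kN-m = 56000000.0 N-mm
sigma = M * y / I = 56000000.0 * 237.5 / 2438160156.25
= 5.45 MPa

5.45 MPa


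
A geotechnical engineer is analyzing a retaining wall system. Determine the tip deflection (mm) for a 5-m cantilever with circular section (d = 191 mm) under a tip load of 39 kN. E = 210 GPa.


I = pi * d^4 / 64 = pi * 191^4 / 64 = 65328602.47 mm^4
L = 5000.0 mm, P = 39000.0 N, E = 210000.0 MPa
delta = P * L^3 / (3 * E * I)
= 39000.0 * 5000.0^3 / (3 * 210000.0 * 65328602.47)
= 118.4488 mm

118.4488 mm


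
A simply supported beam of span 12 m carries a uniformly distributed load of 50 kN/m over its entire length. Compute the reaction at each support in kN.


Total load = w * L = 50 * 12 = 600 kN
By symmetry, each reaction R = total / 2 = 600 / 2 = 300.0 kN

300.0 kN


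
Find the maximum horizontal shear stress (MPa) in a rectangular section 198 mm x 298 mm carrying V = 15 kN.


A = b * h = 198 * 298 = 59004 mm^2
V = 15 kN = 15000.0 N
tau_max = 1.5 * V / A = 1.5 * 15000.0 / 59004
= 0.3813 MPa

0.3813 MPa


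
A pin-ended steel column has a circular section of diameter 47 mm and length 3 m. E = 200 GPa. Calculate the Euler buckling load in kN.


I = pi * d^4 / 64 = 239530.78 mm^4
L = 3000.0 mm
P_cr = pi^2 * E * I / L^2
= 9.8696 * 200000.0 * 239530.78 / 3000.0^2
= 52534.98 N = 52.535 kN

52.535 kN


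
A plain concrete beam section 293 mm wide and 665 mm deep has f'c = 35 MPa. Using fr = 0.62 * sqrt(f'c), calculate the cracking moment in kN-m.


fr = 0.62 * sqrt(35) = 0.62 * 5.9161 = 3.668 MPa
I = 293 * 665^3 / 12 = 7180444177.08 mm^4
y_t = 332.5 mm
M_cr = fr * I / y_t = 3.668 * 7180444177.08 / 332.5 N-mm
= 79.211 kN-m

79.211 kN-m


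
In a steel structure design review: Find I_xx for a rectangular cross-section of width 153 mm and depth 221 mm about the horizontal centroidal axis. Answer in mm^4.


I = b * h^3 / 12
= 153 * 221^3 / 12
= 153 * 10793861 / 12
= 137621727.75 mm^4

137621727.75 mm^4


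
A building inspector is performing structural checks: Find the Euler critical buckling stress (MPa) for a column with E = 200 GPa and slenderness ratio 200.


sigma_cr = pi^2 * E / lambda^2
= 9.8696 * 200000.0 / 200^2
= 9.8696 * 200000.0 / 40000
= 49.348 MPa

49.348 MPa


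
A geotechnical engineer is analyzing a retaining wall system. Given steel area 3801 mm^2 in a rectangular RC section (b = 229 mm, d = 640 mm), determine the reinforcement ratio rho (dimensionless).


rho = As / (b * d)
= 3801 / (229 * 640)
= 3801 / 146560
= 0.025935 (dimensionless)

0.025935 (dimensionless)


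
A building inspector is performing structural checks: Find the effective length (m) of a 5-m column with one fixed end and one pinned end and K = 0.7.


L_eff = K * L
= 0.7 * 5
= 3.5 m

3.5 m


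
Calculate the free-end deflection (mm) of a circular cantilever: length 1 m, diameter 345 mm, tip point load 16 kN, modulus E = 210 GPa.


I = pi * d^4 / 64 = pi * 345^4 / 64 = 695418562.61 mm^4
L = 1000.0 mm, P = 16000.0 N, E = 210000.0 MPa
delta = P * L^3 / (3 * E * I)
= 16000.0 * 1000.0^3 / (3 * 210000.0 * 695418562.61)
= 0.0365 mm

0.0365 mm


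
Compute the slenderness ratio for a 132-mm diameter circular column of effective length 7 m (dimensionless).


Radius of gyration r = d / 4 = 132 / 4 = 33.0 mm
L_eff = 7000.0 mm
Slenderness ratio = L / r = 7000.0 / 33.0 = 212.12 (dimensionless)

212.12 (dimensionless)


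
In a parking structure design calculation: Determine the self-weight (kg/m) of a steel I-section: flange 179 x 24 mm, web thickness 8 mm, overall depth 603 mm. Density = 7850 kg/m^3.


A_flanges = 2 * 179 * 24 = 8592 mm^2
A_web = (603 - 2 * 24) * 8 = 4440 mm^2
A_total = 8592 + 4440 = 13032 mm^2 = 0.013032 m^2
Weight = rho * A = 7850 * 0.013032 = 102.3012 kg/m

102.3012 kg/m


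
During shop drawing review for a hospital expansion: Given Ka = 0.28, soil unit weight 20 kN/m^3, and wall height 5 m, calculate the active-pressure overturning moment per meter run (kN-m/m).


Pa = 0.5 * Ka * gamma * H^2
= 0.5 * 0.28 * 20 * 5^2
= 70.0 kN/m
Arm = H / 3 = 5 / 3 = 1.6667 m
Mo = Pa * arm = Pa * H / 3 = 70.0 * 5 / 3 = 116.6667 kN-m/m

116.6667 kN-m/m


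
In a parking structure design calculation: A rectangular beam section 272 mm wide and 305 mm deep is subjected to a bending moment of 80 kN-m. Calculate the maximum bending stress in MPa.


I = b * h^3 / 12 = 272 * 305^3 / 12 = 643112833.33 mm^4
y = h / 2 = 305 / 2 = 152.5 mm
M = 80 kN-m = 80000000.0 N-mm
sigma = M * y / I = 80000000.0 * 152.5 / 643112833.33
= 18.97 MPa

18.97 MPa


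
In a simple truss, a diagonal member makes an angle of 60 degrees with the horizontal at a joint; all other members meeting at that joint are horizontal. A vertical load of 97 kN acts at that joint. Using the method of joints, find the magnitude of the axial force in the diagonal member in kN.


At the joint, only the diagonal has a vertical component, so vertical equilibrium gives:
F * sin(60) = 97
F = 97 / sin(60)
= 97 / 0.866025
= 112.01 kN

112.01 kN


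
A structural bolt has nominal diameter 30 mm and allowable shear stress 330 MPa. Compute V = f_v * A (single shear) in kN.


A = pi * d^2 / 4 = pi * 30^2 / 4 = 706.8583 mm^2
V = f_v * A / 1000 = 330 * 706.8583 / 1000
= 233.2633 kN

233.2633 kN


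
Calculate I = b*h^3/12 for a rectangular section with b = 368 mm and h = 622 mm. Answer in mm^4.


I = b * h^3 / 12
= 368 * 622^3 / 12
= 368 * 240641848 / 12
= 7379683338.67 mm^4

7379683338.67 mm^4


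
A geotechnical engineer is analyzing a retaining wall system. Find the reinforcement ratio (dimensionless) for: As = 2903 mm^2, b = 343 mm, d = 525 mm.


rho = As / (b * d)
= 2903 / (343 * 525)
= 2903 / 180075
= 0.016121 (dimensionless)

0.016121 (dimensionless)


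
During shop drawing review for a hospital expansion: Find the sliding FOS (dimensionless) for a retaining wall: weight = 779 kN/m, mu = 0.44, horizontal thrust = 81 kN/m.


Resisting force = mu * W = 0.44 * 779 = 342.76 kN/m
FOS = Resisting / Driving = 342.76 / 81
= 4.2316 (dimensionless)

4.2316 (dimensionless)


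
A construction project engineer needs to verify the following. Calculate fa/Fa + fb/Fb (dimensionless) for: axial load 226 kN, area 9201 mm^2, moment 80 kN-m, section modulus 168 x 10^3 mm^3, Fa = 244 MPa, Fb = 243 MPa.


f_a = P / A = 226000.0 / 9201 = 24.5625 MPa
f_b = M / S = 80000000.0 / 168000.0 = 476.1905 MPa
Ratio = f_a / Fa + f_b / Fb
= 24.5625 / 244 + 476.1905 / 243
= 2.0603 (dimensionless)

2.0603 (dimensionless)


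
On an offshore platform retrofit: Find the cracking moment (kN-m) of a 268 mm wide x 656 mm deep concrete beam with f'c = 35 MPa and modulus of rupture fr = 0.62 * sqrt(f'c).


fr = 0.62 * sqrt(35) = 0.62 * 5.9161 = 3.668 MPa
I = 268 * 656^3 / 12 = 6304709290.67 mm^4
y_t = 328.0 mm
M_cr = fr * I / y_t = 3.668 * 6304709290.67 / 328.0 N-mm
= 70.5045 kN-m

70.5045 kN-m


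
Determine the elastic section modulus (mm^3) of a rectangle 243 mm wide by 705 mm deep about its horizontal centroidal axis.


S = b * h^2 / 6
= 243 * 705^2 / 6
= 243 * 497025 / 6
= 20129512.5 mm^3

20129512.5 mm^3


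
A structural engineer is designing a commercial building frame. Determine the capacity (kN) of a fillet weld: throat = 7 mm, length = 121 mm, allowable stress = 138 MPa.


Strength = throat * length * allowable stress
= 7 * 121 * 138 N
= 116886 N
= 116.89 kN

116.89 kN


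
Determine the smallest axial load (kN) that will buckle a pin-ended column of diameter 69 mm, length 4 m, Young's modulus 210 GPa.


I = pi * d^4 / 64 = 1112669.7 mm^4
L = 4000.0 mm
P_cr = pi^2 * E * I / L^2
= 9.8696 * 210000.0 * 1112669.7 / 4000.0^2
= 144133.63 N = 144.1336 kN

144.1336 kN


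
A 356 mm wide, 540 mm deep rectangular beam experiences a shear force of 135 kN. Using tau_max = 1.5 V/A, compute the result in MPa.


A = b * h = 356 * 540 = 192240 mm^2
V = 135 kN = 135000.0 N
tau_max = 1.5 * V / A = 1.5 * 135000.0 / 192240
= 1.0534 MPa

1.0534 MPa


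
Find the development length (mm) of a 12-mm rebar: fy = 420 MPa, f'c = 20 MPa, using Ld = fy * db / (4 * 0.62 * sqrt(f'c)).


Ld = (fy * db) / (4 * 0.62 * sqrt(f'c))
= (420 * 12) / (4 * 0.62 * sqrt(20))
= 5040 / 11.0909
= 454.43 mm

454.43 mm


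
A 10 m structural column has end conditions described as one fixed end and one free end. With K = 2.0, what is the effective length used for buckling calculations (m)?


L_eff = K * L
= 2.0 * 10
= 20.0 m

20.0 m


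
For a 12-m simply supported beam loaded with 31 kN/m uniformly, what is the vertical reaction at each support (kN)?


Total load = w * L = 31 * 12 = 372 kN
By symmetry, each reaction R = total / 2 = 372 / 2 = 186.0 kN

186.0 kN


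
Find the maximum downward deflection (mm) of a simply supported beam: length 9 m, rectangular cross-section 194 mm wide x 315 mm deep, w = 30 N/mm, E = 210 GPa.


I = 194 * 315^3 / 12 = 505303312.5 mm^4
L = 9000.0 mm, w = 30 N/mm, E = 210000.0 MPa
delta = 5 * w * L^4 / (384 * E * I)
= 5 * 30 * 9000.0^4 / (384 * 210000.0 * 505303312.5)
= 24.1523 mm

24.1523 mm


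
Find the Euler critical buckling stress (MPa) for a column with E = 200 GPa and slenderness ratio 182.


sigma_cr = pi^2 * E / lambda^2
= 9.8696 * 200000.0 / 182^2
= 9.8696 * 200000.0 / 33124
= 59.5919 MPa

59.5919 MPa


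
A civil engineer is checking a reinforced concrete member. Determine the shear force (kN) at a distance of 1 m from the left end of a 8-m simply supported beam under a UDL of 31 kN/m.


R_A = w * L / 2 = 31 * 8 / 2 = 124.0 kN
V(x) = R_A - w * x = 124.0 - 31 * 1
= 93.0 kN

93.0 kN


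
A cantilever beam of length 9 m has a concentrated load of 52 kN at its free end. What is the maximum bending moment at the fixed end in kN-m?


For a cantilever with a point load at the free end:
M_max = P * L = 52 * 9 = 468 kN-m

468 kN-m


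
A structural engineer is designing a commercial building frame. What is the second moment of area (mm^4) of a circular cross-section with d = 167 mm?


r = d / 2 = 167 / 2 = 83.5 mm
I = pi * r^4 / 4 = pi * 83.5^4 / 4
= 38179987.63 mm^4

38179987.63 mm^4
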